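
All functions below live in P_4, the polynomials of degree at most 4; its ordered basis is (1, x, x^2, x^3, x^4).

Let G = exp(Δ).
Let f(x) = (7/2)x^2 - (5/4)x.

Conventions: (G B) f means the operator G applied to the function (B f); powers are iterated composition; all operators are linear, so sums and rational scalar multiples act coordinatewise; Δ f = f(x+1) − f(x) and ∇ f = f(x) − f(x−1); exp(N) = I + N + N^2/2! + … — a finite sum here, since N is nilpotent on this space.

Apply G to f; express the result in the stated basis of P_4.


g(x) = (7/2)x^2 + (23/4)x + 23/4

order-1 term: 7x + 9/4
order-2 term: 7/2
the series for exp(Δ) f terminates at order 2
exp(Δ) f = (7/2)x^2 + (23/4)x + 23/4


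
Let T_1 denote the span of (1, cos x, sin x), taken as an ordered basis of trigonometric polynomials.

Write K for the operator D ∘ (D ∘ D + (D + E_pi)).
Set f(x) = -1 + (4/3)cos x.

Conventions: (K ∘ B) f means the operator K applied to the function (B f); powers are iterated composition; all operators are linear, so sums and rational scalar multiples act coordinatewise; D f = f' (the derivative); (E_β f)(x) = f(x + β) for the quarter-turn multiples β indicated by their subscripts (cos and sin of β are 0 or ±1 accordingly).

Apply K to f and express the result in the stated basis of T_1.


D f = -(4/3)sin x
D D f = -(4/3)cos x
D f = -(4/3)sin x
E_pi f = -1 - (4/3)cos x
(D + E_pi) f = -1 - (4/3)cos x - (4/3)sin x
(D ∘ D + (D + E_pi)) f = -1 - (8/3)cos x - (4/3)sin x
D (D ∘ D + (D + E_pi)) f = -(4/3)cos x + (8/3)sin x

the result is g(x) = -(4/3)cos x + (8/3)sin x


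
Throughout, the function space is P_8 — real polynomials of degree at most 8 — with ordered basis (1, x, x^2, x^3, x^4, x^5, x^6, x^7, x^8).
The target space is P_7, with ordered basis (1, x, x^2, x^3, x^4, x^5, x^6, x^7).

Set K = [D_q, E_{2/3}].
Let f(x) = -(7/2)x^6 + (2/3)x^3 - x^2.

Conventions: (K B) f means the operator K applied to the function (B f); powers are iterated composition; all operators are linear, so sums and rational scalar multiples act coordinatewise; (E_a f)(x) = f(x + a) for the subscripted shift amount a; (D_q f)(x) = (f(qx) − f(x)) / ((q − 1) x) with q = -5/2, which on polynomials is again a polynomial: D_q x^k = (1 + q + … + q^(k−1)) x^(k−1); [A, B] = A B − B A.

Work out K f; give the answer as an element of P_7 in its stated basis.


the image equals g(x) = -(38563/32)x^4 - (6615/8)x^3 - (88445/108)x^2 - (8309/36)x - 6097/162

E_{2/3} f = -(7/2)x^6 - 14x^5 - (70/3)x^4 - (542/27)x^3 - (271/27)x^2 - (260/81)x - 404/729
D_q E_{2/3} f = (15561/64)x^5 - (3157/8)x^4 + (1015/4)x^3 - (5149/54)x^2 + (271/18)x - 260/81
D_q f = (15561/64)x^5 + (19/6)x^2 + (3/2)x
E_{2/3} D_q f = (15561/64)x^5 + (25935/32)x^4 + (8645/8)x^3 + (8683/12)x^2 + (8851/36)x + 1859/54
[D_q, E_{2/3}] f = -(38563/32)x^4 - (6615/8)x^3 - (88445/108)x^2 - (8309/36)x - 6097/162


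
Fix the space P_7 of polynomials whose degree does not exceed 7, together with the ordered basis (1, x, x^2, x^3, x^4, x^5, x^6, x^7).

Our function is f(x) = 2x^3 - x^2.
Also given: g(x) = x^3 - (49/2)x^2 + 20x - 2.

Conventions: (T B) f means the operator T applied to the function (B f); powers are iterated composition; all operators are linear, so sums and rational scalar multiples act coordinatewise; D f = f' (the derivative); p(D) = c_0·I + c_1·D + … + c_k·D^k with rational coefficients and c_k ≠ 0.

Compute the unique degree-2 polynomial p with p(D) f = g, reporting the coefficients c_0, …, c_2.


D^0 f = 2x^3 - x^2
D^1 f = 6x^2 - 2x
D^2 f = 12x - 2
matching coefficients of g against c_0 f + c_1 Df + … from the top degree down determines the c_i
solution: c_0 = 1/2, c_1 = -4, c_2 = 1

p(D) = (1/2)·I − 4·D + D^2, i.e. c_0 = 1/2, c_1 = -4, c_2 = 1


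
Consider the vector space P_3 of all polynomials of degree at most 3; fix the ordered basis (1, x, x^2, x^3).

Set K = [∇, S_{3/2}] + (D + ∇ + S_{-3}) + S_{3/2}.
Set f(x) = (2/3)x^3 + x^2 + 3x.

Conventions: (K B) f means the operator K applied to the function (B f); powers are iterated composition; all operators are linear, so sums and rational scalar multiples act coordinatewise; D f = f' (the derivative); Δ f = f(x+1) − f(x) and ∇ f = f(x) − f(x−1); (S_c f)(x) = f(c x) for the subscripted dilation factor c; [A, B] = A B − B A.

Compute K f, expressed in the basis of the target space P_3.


the image equals g(x) = -(63/4)x^3 + (35/2)x^2 - (19/4)x + 15/2

S_{3/2} f = (9/4)x^3 + (9/4)x^2 + (9/2)x
∇ S_{3/2} f = (27/4)x^2 - (9/4)x + 9/2
∇ f = 2x^2 + 8/3
S_{3/2} ∇ f = (9/2)x^2 + 8/3
[∇, S_{3/2}] f = (9/4)x^2 - (9/4)x + 11/6
D f = 2x^2 + 2x + 3
∇ f = 2x^2 + 8/3
S_{-3} f = -18x^3 + 9x^2 - 9x
(D + ∇ + S_{-3}) f = -18x^3 + 13x^2 - 7x + 17/3
S_{3/2} f = (9/4)x^3 + (9/4)x^2 + (9/2)x
([∇, S_{3/2}] + (D + ∇ + S_{-3}) + S_{3/2}) f = -(63/4)x^3 + (35/2)x^2 - (19/4)x + 15/2


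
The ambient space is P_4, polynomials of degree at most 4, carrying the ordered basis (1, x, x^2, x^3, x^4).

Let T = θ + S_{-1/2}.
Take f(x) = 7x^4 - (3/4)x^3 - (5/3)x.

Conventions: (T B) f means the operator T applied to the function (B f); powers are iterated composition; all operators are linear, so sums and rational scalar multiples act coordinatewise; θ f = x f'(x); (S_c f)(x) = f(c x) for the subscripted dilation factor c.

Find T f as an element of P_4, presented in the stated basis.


g(x) = (455/16)x^4 - (69/32)x^3 - (5/6)x

θ f = 28x^4 - (9/4)x^3 - (5/3)x
S_{-1/2} f = (7/16)x^4 + (3/32)x^3 + (5/6)x
(θ + S_{-1/2}) f = (455/16)x^4 - (69/32)x^3 - (5/6)x


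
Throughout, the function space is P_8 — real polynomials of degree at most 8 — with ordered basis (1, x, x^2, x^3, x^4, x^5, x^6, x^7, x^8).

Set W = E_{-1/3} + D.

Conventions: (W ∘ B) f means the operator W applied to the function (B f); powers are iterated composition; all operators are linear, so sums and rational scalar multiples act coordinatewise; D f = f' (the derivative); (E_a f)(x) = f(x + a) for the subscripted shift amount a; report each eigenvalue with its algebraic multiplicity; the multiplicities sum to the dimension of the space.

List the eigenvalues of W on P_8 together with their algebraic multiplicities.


λ = 1 (multiplicity 9)

image of 1: 1
image of x: x + 2/3
image of x^2: x^2 + (4/3)x + 1/9
image of x^3: x^3 + 2x^2 + (1/3)x - 1/27
image of x^4: x^4 + (8/3)x^3 + (2/3)x^2 - (4/27)x + 1/81
image of x^5: x^5 + (10/3)x^4 + (10/9)x^3 - (10/27)x^2 + (5/81)x - 1/243
image of x^6: x^6 + 4x^5 + (5/3)x^4 - (20/27)x^3 + (5/27)x^2 - (2/81)x + 1/729
image of x^7: x^7 + (14/3)x^6 + (7/3)x^5 - (35/27)x^4 + (35/81)x^3 - (7/81)x^2 + (7/729)x - 1/2187
image of x^8: x^8 + (16/3)x^7 + (28/9)x^6 - (56/27)x^5 + (70/81)x^4 - (56/243)x^3 + (28/729)x^2 - (8/2187)x + 1/6561
the matrix is upper triangular; its diagonal is (1, 1, 1, 1, 1, 1, 1, 1, 1)
for a triangular matrix the eigenvalues are the diagonal entries, with algebraic multiplicity their repetition count


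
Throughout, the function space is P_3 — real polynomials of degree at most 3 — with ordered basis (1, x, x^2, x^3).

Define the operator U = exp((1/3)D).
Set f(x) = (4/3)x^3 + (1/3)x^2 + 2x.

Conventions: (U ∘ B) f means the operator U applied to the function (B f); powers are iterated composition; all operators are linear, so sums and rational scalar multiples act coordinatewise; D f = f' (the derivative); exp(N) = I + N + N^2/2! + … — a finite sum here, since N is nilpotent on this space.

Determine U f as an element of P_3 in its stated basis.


order-1 term: (4/3)x^2 + (2/9)x + 2/3
order-2 term: (4/9)x + 1/27
order-3 term: 4/81
the series for exp((1/3)D) f terminates at order 3
exp((1/3)D) f = (4/3)x^3 + (5/3)x^2 + (8/3)x + 61/81

g(x) = (4/3)x^3 + (5/3)x^2 + (8/3)x + 61/81


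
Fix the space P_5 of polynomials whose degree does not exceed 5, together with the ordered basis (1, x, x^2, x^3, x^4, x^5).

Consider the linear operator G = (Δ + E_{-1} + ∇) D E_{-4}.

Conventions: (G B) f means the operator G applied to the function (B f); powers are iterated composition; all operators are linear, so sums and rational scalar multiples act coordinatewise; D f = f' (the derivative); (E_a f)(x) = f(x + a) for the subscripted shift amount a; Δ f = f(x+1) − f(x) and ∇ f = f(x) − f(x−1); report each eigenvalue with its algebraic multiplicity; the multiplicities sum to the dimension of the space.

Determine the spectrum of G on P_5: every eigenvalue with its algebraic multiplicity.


image of 1: 0
image of x: 1
image of x^2: 2x - 6
image of x^3: 3x^2 - 18x + 27
image of x^4: 4x^3 - 36x^2 + 108x - 108
image of x^5: 5x^4 - 60x^3 + 270x^2 - 540x + 405
the matrix is upper triangular; its diagonal is (0, 0, 0, 0, 0, 0)
for a triangular matrix the eigenvalues are the diagonal entries, with algebraic multiplicity their repetition count

λ = 0 (multiplicity 6)


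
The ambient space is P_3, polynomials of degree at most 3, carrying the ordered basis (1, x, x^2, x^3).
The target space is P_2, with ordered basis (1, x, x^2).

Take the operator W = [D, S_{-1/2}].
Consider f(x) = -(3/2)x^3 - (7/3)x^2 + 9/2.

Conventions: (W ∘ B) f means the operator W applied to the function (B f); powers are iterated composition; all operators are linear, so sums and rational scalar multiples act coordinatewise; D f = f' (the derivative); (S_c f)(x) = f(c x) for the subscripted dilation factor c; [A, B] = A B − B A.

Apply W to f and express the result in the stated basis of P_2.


the result is g(x) = (27/16)x^2 - (7/2)x

S_{-1/2} f = (3/16)x^3 - (7/12)x^2 + 9/2
D S_{-1/2} f = (9/16)x^2 - (7/6)x
D f = -(9/2)x^2 - (14/3)x
S_{-1/2} D f = -(9/8)x^2 + (7/3)x
[D, S_{-1/2}] f = (27/16)x^2 - (7/2)x


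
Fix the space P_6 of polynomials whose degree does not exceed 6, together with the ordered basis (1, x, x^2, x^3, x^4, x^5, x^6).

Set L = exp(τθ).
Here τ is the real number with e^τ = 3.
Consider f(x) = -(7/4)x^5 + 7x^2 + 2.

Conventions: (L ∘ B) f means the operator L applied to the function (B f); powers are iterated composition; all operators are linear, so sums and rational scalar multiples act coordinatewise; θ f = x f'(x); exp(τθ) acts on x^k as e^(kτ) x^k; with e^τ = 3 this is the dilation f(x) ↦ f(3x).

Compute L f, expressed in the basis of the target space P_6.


the result is g(x) = -(1701/4)x^5 + 63x^2 + 2

exp(τθ) x^k = e^(kτ) x^k; with e^τ = 3 this sends x^k to 3^k x^k
x^2 ↦ 9 x^2
x^5 ↦ 243 x^5
applying this coordinatewise to f: exp(τθ) f = -(1701/4)x^5 + 63x^2 + 2


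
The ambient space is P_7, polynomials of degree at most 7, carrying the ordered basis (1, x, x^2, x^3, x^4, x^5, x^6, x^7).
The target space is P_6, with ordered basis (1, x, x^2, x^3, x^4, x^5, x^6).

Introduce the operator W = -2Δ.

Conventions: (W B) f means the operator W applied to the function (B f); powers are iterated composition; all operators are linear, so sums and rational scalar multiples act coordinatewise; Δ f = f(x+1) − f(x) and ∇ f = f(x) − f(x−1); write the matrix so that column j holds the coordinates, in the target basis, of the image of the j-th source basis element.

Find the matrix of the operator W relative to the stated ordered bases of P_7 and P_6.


the matrix is [[0, -2, -2, -2, -2, -2, -2, -2]; [0, 0, -4, -6, -8, -10, -12, -14]; [0, 0, 0, -6, -12, -20, -30, -42]; [0, 0, 0, 0, -8, -20, -40, -70]; [0, 0, 0, 0, 0, -10, -30, -70]; [0, 0, 0, 0, 0, 0, -12, -42]; [0, 0, 0, 0, 0, 0, 0, -14]] (rows listed top to bottom)

image of 1: 0
image of x: -2
image of x^2: -4x - 2
image of x^3: -6x^2 - 6x - 2
image of x^4: -8x^3 - 12x^2 - 8x - 2
image of x^5: -10x^4 - 20x^3 - 20x^2 - 10x - 2
image of x^6: -12x^5 - 30x^4 - 40x^3 - 30x^2 - 12x - 2
image of x^7: -14x^6 - 42x^5 - 70x^4 - 70x^3 - 42x^2 - 14x - 2
each image's coordinates form column j of the matrix


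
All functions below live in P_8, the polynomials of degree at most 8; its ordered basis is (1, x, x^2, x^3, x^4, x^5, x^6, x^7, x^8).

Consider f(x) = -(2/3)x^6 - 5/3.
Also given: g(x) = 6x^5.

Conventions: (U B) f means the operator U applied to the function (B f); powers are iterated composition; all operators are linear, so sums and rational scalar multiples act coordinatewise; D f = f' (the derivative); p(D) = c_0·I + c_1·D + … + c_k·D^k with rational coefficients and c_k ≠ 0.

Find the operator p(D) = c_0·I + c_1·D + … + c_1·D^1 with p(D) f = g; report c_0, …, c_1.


p(D) = -(3/2)·D, i.e. c_0 = 0, c_1 = -3/2

D^0 f = -(2/3)x^6 - 5/3
D^1 f = -4x^5
matching coefficients of g against c_0 f + c_1 Df + … from the top degree down determines the c_i
solution: c_0 = 0, c_1 = -3/2


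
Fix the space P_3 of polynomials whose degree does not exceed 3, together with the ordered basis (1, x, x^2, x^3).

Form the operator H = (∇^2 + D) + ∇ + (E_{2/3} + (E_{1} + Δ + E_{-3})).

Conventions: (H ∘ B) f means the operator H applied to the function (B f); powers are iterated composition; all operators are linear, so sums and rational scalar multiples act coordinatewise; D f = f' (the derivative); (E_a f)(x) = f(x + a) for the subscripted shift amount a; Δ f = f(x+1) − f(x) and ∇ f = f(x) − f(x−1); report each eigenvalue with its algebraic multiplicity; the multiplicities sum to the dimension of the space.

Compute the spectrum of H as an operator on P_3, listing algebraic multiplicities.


λ = 3 (multiplicity 4)

image of 1: 3
image of x: 3x + 5/3
image of x^2: 3x^2 + (10/3)x + 112/9
image of x^3: 3x^3 + 5x^2 + (112/3)x - 802/27
the matrix is upper triangular; its diagonal is (3, 3, 3, 3)
for a triangular matrix the eigenvalues are the diagonal entries, with algebraic multiplicity their repetition count


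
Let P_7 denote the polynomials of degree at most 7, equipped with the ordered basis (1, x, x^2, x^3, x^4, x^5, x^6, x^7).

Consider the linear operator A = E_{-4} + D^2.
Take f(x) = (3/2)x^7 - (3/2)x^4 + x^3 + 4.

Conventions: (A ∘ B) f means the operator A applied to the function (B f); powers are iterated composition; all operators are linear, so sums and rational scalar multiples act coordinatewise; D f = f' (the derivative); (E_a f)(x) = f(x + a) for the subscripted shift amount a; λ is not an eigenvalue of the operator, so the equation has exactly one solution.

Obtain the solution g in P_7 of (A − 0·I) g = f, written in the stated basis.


write g with unknown coordinates in the stated basis and equate coefficients in (A − 0·I) g = f
solving from the highest basis element down gives g = (3/2)x^7 + 42x^6 + 441x^5 + (1677/2)x^4 - 25643x^3 - 245058x^2 - 710526x + 17264
check: A g = (3/2)x^7 - (3/2)x^4 + x^3 + 4
so A g − 0·g = (3/2)x^7 - (3/2)x^4 + x^3 + 4 = f ✓

g(x) = (3/2)x^7 + 42x^6 + 441x^5 + (1677/2)x^4 - 25643x^3 - 245058x^2 - 710526x + 17264


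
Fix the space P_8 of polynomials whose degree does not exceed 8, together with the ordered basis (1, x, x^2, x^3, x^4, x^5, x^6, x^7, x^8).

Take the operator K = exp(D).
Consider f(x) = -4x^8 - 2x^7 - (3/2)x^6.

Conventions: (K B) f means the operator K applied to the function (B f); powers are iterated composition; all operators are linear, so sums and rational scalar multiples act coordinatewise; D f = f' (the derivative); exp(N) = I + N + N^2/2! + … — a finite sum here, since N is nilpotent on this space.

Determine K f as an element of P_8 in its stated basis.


the image equals g(x) = -4x^8 - 34x^7 - (255/2)x^6 - 275x^5 - (745/2)x^4 - 324x^3 - (353/2)x^2 - 55x - 15/2

order-1 term: -32x^7 - 14x^6 - 9x^5
order-2 term: -112x^6 - 42x^5 - (45/2)x^4
order-3 term: -224x^5 - 70x^4 - 30x^3
order-4 term: -280x^4 - 70x^3 - (45/2)x^2
order-5 term: -224x^3 - 42x^2 - 9x
order-6 term: -112x^2 - 14x - 3/2
order-7 term: -32x - 2
order-8 term: -4
the series for exp(D) f terminates at order 8
exp(D) f = -4x^8 - 34x^7 - (255/2)x^6 - 275x^5 - (745/2)x^4 - 324x^3 - (353/2)x^2 - 55x - 15/2


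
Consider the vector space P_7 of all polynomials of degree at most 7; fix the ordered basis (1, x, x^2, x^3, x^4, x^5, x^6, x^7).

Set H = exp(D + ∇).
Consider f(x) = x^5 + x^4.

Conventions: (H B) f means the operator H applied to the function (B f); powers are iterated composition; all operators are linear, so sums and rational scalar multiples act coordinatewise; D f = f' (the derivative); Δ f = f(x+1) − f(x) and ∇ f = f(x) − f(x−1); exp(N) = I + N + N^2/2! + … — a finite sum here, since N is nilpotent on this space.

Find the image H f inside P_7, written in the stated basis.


g(x) = x^5 + 11x^4 + 38x^3 + 48x^2 + 22x + 5

order-1 term: 10x^4 - 2x^3 + 4x^2 - x
order-2 term: 40x^3 - 36x^2 + 31x - 9
order-3 term: 80x^2 - 88x + 46
order-4 term: 80x - 64
order-5 term: 32
the series for exp(D + ∇) f terminates at order 5
exp(D + ∇) f = x^5 + 11x^4 + 38x^3 + 48x^2 + 22x + 5


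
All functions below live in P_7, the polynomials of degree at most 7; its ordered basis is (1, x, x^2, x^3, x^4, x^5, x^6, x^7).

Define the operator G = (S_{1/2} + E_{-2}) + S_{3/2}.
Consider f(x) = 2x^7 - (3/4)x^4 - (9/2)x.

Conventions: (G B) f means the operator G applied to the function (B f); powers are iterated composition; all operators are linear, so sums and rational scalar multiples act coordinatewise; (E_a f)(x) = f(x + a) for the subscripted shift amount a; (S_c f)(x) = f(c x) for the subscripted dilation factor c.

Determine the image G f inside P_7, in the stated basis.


S_{1/2} f = (1/64)x^7 - (3/64)x^4 - (9/4)x
E_{-2} f = 2x^7 - 28x^6 + 168x^5 - (2243/4)x^4 + 1126x^3 - 1362x^2 + (1831/2)x - 259
(S_{1/2} + E_{-2}) f = (129/64)x^7 - 28x^6 + 168x^5 - (35891/64)x^4 + 1126x^3 - 1362x^2 + (3653/4)x - 259
S_{3/2} f = (2187/64)x^7 - (243/64)x^4 - (27/4)x
((S_{1/2} + E_{-2}) + S_{3/2}) f = (579/16)x^7 - 28x^6 + 168x^5 - (18067/32)x^4 + 1126x^3 - 1362x^2 + (1813/2)x - 259

the image equals g(x) = (579/16)x^7 - 28x^6 + 168x^5 - (18067/32)x^4 + 1126x^3 - 1362x^2 + (1813/2)x - 259


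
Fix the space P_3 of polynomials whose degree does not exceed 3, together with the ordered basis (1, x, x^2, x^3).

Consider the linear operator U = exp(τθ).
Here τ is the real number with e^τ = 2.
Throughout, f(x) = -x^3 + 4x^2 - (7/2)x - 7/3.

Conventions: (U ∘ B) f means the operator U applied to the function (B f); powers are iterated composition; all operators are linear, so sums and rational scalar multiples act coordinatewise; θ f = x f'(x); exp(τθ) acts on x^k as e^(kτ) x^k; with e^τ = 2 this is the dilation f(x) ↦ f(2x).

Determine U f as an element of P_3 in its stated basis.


exp(τθ) x^k = e^(kτ) x^k; with e^τ = 2 this sends x^k to 2^k x^k
x ↦ 2 x
x^2 ↦ 4 x^2
x^3 ↦ 8 x^3
applying this coordinatewise to f: exp(τθ) f = -8x^3 + 16x^2 - 7x - 7/3

the image equals g(x) = -8x^3 + 16x^2 - 7x - 7/3


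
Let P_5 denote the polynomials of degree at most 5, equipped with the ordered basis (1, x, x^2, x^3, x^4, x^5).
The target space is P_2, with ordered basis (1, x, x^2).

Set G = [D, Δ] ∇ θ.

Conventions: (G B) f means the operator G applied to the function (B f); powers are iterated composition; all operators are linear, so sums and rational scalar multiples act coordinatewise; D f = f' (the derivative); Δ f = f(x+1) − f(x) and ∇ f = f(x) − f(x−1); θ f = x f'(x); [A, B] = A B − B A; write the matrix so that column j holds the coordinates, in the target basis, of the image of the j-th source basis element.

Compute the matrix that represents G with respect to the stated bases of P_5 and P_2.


image of 1: 0
image of x: 0
image of x^2: 0
image of x^3: 0
image of x^4: 0
image of x^5: 0
each image's coordinates form column j of the matrix

the matrix is [[0, 0, 0, 0, 0, 0]; [0, 0, 0, 0, 0, 0]; [0, 0, 0, 0, 0, 0]] (rows listed top to bottom)


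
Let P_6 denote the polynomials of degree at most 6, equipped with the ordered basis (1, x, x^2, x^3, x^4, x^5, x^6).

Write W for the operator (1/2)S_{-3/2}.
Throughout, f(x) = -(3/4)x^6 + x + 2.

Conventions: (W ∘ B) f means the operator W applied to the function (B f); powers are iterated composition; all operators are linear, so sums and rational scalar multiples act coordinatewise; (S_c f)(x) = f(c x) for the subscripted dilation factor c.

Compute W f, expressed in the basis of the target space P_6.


S_{-3/2} f = -(2187/256)x^6 - (3/2)x + 2
((1/2)S_{-3/2}) f = -(2187/512)x^6 - (3/4)x + 1

g(x) = -(2187/512)x^6 - (3/4)x + 1


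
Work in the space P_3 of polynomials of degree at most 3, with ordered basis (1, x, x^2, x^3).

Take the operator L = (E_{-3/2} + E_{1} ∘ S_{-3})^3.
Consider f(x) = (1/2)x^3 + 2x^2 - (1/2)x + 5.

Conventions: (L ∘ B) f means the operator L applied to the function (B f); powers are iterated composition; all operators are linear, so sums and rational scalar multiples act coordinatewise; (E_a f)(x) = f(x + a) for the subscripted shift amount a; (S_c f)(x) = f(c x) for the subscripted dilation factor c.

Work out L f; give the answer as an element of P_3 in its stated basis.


E_{-3/2} f = (1/2)x^3 - (1/4)x^2 - (25/8)x + 137/16
S_{-3} f = -(27/2)x^3 + 18x^2 + (3/2)x + 5
E_{1} S_{-3} f = -(27/2)x^3 - (45/2)x^2 - 3x + 11
(E_{-3/2} + E_{1} ∘ S_{-3}) f = -13x^3 - (91/4)x^2 - (49/8)x + 313/16
E_{-3/2} (E_{-3/2} + E_{1} ∘ S_{-3}) f = -13x^3 + (143/4)x^2 - (205/8)x + 343/16
S_{-3} (E_{-3/2} + E_{1} ∘ S_{-3}) f = 351x^3 - (819/4)x^2 + (147/8)x + 313/16
E_{1} S_{-3} (E_{-3/2} + E_{1} ∘ S_{-3}) f = 351x^3 + (3393/4)x^2 + (5295/8)x + 2947/16
(E_{-3/2} + E_{1} ∘ S_{-3}) (E_{-3/2} + E_{1} ∘ S_{-3}) f = 338x^3 + 884x^2 + (2545/4)x + 1645/8
E_{-3/2} (E_{-3/2} + E_{1} ∘ S_{-3}) (E_{-3/2} + E_{1} ∘ S_{-3}) f = 338x^3 - 637x^2 + (1063/4)x + 199/2
S_{-3} (E_{-3/2} + E_{1} ∘ S_{-3}) (E_{-3/2} + E_{1} ∘ S_{-3}) f = -9126x^3 + 7956x^2 - (7635/4)x + 1645/8
E_{1} S_{-3} (E_{-3/2} + E_{1} ∘ S_{-3}) (E_{-3/2} + E_{1} ∘ S_{-3}) f = -9126x^3 - 19422x^2 - (53499/4)x - 22985/8
(E_{-3/2} + E_{1} ∘ S_{-3}) (E_{-3/2} + E_{1} ∘ S_{-3}) (E_{-3/2} + E_{1} ∘ S_{-3}) f = -8788x^3 - 20059x^2 - 13109x - 22189/8

the result is g(x) = -8788x^3 - 20059x^2 - 13109x - 22189/8


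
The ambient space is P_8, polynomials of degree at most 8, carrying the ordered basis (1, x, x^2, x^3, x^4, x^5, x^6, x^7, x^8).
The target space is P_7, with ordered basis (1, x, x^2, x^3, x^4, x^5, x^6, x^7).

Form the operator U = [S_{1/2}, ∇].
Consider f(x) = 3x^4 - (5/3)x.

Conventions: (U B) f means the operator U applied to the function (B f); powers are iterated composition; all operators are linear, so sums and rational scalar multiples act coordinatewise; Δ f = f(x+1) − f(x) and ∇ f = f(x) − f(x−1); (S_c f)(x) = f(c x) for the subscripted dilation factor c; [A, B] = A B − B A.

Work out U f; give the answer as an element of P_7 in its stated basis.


the image equals g(x) = (3/4)x^3 - (27/8)x^2 + (21/4)x - 175/48

∇ f = 12x^3 - 18x^2 + 12x - 14/3
S_{1/2} ∇ f = (3/2)x^3 - (9/2)x^2 + 6x - 14/3
S_{1/2} f = (3/16)x^4 - (5/6)x
∇ S_{1/2} f = (3/4)x^3 - (9/8)x^2 + (3/4)x - 49/48
[S_{1/2}, ∇] f = (3/4)x^3 - (27/8)x^2 + (21/4)x - 175/48


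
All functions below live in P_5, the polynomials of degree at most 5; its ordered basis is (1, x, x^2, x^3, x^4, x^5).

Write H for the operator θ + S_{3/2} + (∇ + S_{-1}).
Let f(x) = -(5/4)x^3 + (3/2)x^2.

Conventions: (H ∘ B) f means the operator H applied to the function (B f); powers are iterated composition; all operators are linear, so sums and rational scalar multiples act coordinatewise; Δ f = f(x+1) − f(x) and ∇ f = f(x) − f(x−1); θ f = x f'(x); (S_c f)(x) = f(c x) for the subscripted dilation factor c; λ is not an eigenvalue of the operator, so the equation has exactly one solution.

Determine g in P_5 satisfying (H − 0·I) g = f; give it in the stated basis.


write g with unknown coordinates in the stated basis and equate coefficients in (H − 0·I) g = f
solving from the highest basis element down gives g = -(10/43)x^3 + (18/43)x^2 - (44/43)x + 36/43
check: H g = -(5/4)x^3 + (3/2)x^2
so H g − 0·g = -(5/4)x^3 + (3/2)x^2 = f ✓

the result is g(x) = -(10/43)x^3 + (18/43)x^2 - (44/43)x + 36/43


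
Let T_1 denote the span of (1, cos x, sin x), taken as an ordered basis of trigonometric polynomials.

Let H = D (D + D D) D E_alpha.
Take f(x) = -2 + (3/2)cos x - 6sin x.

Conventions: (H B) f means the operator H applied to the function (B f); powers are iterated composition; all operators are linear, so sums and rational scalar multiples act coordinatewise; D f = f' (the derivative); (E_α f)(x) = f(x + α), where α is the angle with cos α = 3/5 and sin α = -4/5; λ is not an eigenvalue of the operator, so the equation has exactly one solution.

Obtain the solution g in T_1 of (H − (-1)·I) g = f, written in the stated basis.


write g with unknown coordinates in the stated basis and equate coefficients in (H − (-1)·I) g = f
solving from the highest basis element down gives g = -2 - (36/13)cos x - (69/26)sin x
check: H g = (111/26)cos x - (87/26)sin x
so H g − (-1)·g = -2 + (3/2)cos x - 6sin x = f ✓

g(x) = -2 - (36/13)cos x - (69/26)sin x


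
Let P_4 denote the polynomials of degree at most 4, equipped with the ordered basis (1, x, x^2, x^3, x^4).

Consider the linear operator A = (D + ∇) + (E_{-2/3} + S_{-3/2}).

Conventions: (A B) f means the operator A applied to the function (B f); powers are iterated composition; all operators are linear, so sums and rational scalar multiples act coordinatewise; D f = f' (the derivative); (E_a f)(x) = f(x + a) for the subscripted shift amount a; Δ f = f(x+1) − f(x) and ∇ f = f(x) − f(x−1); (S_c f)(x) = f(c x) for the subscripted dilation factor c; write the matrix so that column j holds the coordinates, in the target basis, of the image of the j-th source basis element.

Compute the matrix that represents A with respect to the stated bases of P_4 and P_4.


the matrix is [[2, 4/3, -5/9, 19/27, -65/81]; [0, -1/2, 8/3, -5/3, 76/27]; [0, 0, 13/4, 4, -10/3]; [0, 0, 0, -19/8, 16/3]; [0, 0, 0, 0, 97/16]] (rows listed top to bottom)

image of 1: 2
image of x: -(1/2)x + 4/3
image of x^2: (13/4)x^2 + (8/3)x - 5/9
image of x^3: -(19/8)x^3 + 4x^2 - (5/3)x + 19/27
image of x^4: (97/16)x^4 + (16/3)x^3 - (10/3)x^2 + (76/27)x - 65/81
each image's coordinates form column j of the matrix


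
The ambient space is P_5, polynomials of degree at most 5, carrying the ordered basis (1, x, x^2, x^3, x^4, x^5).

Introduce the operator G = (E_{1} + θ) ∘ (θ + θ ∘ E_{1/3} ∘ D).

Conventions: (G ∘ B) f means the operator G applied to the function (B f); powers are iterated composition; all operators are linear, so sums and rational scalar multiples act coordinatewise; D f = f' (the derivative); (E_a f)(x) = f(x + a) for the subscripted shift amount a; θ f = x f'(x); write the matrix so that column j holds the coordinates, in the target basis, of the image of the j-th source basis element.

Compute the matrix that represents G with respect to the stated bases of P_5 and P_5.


the matrix is [[0, 1, 4, 11, 76/3, 1415/27]; [0, 2, 8, 25, 212/3, 4855/27]; [0, 0, 6, 27, 84, 250]; [0, 0, 0, 12, 64, 210]; [0, 0, 0, 0, 20, 125]; [0, 0, 0, 0, 0, 30]] (rows listed top to bottom)

image of 1: 0
image of x: 2x + 1
image of x^2: 6x^2 + 8x + 4
image of x^3: 12x^3 + 27x^2 + 25x + 11
image of x^4: 20x^4 + 64x^3 + 84x^2 + (212/3)x + 76/3
image of x^5: 30x^5 + 125x^4 + 210x^3 + 250x^2 + (4855/27)x + 1415/27
each image's coordinates form column j of the matrix


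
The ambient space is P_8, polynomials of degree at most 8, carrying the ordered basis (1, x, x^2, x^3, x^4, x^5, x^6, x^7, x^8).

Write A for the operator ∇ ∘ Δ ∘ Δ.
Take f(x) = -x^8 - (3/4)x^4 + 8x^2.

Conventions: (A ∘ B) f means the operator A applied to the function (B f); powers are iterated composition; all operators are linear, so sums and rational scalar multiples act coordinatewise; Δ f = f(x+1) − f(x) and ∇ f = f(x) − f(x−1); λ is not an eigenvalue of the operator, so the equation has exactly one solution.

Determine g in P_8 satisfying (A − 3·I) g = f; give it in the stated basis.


the image equals g(x) = (1/3)x^8 + (112/3)x^5 + (1123/12)x^4 + (560/3)x^3 + (2792/3)x^2 + (4822/3)x + 1149

write g with unknown coordinates in the stated basis and equate coefficients in (A − 3·I) g = f
solving from the highest basis element down gives g = (1/3)x^8 + (112/3)x^5 + (1123/12)x^4 + (560/3)x^3 + (2792/3)x^2 + (4822/3)x + 1149
check: A g = 112x^5 + 280x^4 + 560x^3 + 2800x^2 + 4822x + 3447
so A g − 3·g = -x^8 - (3/4)x^4 + 8x^2 = f ✓


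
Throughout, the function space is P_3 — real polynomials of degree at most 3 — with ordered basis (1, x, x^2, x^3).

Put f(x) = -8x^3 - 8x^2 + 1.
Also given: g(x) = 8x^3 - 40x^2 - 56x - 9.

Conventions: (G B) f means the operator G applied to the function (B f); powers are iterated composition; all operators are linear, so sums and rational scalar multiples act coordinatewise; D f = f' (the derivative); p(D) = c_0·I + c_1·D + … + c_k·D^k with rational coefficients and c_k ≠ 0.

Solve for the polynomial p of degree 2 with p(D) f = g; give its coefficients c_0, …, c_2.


D^0 f = -8x^3 - 8x^2 + 1
D^1 f = -24x^2 - 16x
D^2 f = -48x - 16
matching coefficients of g against c_0 f + c_1 Df + … from the top degree down determines the c_i
solution: c_0 = -1, c_1 = 2, c_2 = 1/2

c_0 = -1, c_1 = 2, c_2 = 1/2


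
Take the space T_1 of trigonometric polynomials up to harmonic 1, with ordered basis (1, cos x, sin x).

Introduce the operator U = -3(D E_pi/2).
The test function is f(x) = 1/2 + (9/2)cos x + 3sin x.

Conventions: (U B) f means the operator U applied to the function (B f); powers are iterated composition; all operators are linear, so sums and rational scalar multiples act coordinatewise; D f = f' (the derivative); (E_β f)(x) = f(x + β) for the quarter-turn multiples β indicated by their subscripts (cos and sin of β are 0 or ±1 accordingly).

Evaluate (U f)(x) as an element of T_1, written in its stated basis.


E_pi/2 f = 1/2 + 3cos x - (9/2)sin x
D E_pi/2 f = -(9/2)cos x - 3sin x
(-3(D E_pi/2)) f = (27/2)cos x + 9sin x

g(x) = (27/2)cos x + 9sin x


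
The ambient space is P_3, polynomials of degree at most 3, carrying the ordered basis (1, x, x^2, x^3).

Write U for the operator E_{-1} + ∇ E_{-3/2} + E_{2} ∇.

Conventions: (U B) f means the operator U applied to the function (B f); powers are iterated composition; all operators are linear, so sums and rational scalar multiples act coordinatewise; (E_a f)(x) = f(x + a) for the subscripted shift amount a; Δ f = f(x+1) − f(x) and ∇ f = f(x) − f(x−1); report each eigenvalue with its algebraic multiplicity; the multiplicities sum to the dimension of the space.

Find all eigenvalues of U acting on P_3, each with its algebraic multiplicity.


image of 1: 1
image of x: x + 1
image of x^2: x^2 + 2x
image of x^3: x^3 + 3x^2 + 73/4
the matrix is upper triangular; its diagonal is (1, 1, 1, 1)
for a triangular matrix the eigenvalues are the diagonal entries, with algebraic multiplicity their repetition count

λ = 1 (multiplicity 4)


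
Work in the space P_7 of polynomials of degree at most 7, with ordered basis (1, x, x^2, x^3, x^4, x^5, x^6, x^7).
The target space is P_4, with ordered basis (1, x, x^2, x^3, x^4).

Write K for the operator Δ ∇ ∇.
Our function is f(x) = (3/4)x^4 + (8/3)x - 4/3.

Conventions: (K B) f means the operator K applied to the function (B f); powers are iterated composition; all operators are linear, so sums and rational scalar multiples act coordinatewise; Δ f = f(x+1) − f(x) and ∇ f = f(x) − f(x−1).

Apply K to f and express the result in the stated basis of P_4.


the result is g(x) = 18x - 9

∇ f = 3x^3 - (9/2)x^2 + 3x + 23/12
∇ ∇ f = 9x^2 - 18x + 21/2
Δ ∇ ∇ f = 18x - 9


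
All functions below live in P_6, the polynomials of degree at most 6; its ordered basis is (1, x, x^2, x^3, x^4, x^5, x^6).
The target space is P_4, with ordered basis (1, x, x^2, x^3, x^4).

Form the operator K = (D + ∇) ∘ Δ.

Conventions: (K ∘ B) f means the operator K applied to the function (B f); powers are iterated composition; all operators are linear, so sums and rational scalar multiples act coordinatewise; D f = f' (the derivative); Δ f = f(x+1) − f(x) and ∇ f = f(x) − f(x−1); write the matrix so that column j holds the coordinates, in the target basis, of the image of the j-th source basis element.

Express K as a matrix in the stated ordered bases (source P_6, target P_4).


the matrix is [[0, 0, 4, 3, 6, 5, 8]; [0, 0, 0, 12, 12, 30, 30]; [0, 0, 0, 0, 24, 30, 90]; [0, 0, 0, 0, 0, 40, 60]; [0, 0, 0, 0, 0, 0, 60]] (rows listed top to bottom)

image of 1: 0
image of x: 0
image of x^2: 4
image of x^3: 12x + 3
image of x^4: 24x^2 + 12x + 6
image of x^5: 40x^3 + 30x^2 + 30x + 5
image of x^6: 60x^4 + 60x^3 + 90x^2 + 30x + 8
each image's coordinates form column j of the matrix


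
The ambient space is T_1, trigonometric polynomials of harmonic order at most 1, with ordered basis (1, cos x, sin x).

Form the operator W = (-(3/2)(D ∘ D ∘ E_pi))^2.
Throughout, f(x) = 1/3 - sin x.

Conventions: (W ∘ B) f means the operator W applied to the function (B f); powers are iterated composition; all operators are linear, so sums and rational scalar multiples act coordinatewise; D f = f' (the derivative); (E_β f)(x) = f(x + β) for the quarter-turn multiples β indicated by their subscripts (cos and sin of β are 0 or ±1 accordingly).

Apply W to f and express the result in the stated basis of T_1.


the result is g(x) = -(9/4)sin x

E_pi f = 1/3 + sin x
D E_pi f = cos x
D D E_pi f = -sin x
(-(3/2)(D ∘ D ∘ E_pi)) f = (3/2)sin x
E_pi (-(3/2)(D ∘ D ∘ E_pi)) f = -(3/2)sin x
D E_pi (-(3/2)(D ∘ D ∘ E_pi)) f = -(3/2)cos x
D D E_pi (-(3/2)(D ∘ D ∘ E_pi)) f = (3/2)sin x
(-(3/2)(D ∘ D ∘ E_pi)) (-(3/2)(D ∘ D ∘ E_pi)) f = -(9/4)sin x


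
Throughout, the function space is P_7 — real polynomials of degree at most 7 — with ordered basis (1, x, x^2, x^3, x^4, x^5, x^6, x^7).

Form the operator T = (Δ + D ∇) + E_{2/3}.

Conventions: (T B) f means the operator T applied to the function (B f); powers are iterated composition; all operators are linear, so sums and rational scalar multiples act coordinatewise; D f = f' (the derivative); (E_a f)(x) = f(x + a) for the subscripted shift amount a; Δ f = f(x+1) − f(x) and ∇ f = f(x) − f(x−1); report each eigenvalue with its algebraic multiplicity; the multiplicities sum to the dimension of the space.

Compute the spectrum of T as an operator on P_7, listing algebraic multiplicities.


λ = 1 (multiplicity 8)

image of 1: 1
image of x: x + 5/3
image of x^2: x^2 + (10/3)x + 31/9
image of x^3: x^3 + 5x^2 + (31/3)x - 46/27
image of x^4: x^4 + (20/3)x^3 + (62/3)x^2 - (184/27)x + 421/81
image of x^5: x^5 + (25/3)x^4 + (310/9)x^3 - (460/27)x^2 + (2105/81)x - 940/243
image of x^6: x^6 + 10x^5 + (155/3)x^4 - (920/27)x^3 + (2105/27)x^2 - (1880/81)x + 5167/729
image of x^7: x^7 + (35/3)x^6 + (217/3)x^5 - (1610/27)x^4 + (14735/81)x^3 - (6580/81)x^2 + (36169/729)x - 12994/2187
the matrix is upper triangular; its diagonal is (1, 1, 1, 1, 1, 1, 1, 1)
for a triangular matrix the eigenvalues are the diagonal entries, with algebraic multiplicity their repetition count


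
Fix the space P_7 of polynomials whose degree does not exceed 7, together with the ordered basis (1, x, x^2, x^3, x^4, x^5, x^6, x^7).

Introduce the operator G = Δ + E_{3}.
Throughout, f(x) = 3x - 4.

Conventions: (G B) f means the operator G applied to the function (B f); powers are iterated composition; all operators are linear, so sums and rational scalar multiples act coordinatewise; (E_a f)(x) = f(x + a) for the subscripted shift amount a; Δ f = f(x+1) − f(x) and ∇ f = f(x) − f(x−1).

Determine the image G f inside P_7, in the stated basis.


the result is g(x) = 3x + 8

Δ f = 3
E_{3} f = 3x + 5
(Δ + E_{3}) f = 3x + 8


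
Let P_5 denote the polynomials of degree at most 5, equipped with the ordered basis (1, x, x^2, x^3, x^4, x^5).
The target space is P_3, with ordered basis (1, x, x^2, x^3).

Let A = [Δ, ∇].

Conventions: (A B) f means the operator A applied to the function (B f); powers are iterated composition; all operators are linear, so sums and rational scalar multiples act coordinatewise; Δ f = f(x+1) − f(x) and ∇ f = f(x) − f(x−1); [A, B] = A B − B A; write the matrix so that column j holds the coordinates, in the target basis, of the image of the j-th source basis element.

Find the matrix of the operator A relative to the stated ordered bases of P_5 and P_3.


image of 1: 0
image of x: 0
image of x^2: 0
image of x^3: 0
image of x^4: 0
image of x^5: 0
each image's coordinates form column j of the matrix

the matrix is [[0, 0, 0, 0, 0, 0]; [0, 0, 0, 0, 0, 0]; [0, 0, 0, 0, 0, 0]; [0, 0, 0, 0, 0, 0]] (rows listed top to bottom)


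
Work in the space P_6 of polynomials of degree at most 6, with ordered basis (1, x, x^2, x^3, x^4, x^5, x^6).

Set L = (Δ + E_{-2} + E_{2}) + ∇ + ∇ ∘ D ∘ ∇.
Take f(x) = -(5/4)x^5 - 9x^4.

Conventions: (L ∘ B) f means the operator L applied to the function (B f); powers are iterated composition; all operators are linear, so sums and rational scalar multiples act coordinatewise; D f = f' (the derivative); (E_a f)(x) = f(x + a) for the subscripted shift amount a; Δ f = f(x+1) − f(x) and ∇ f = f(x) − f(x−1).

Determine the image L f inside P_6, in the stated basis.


the image equals g(x) = -(5/2)x^5 - (61/2)x^4 - 172x^3 - 532x^2 - 338x - 162

Δ f = -(25/4)x^4 - (97/2)x^3 - (133/2)x^2 - (169/4)x - 41/4
E_{-2} f = -(5/4)x^5 + (7/2)x^4 + 22x^3 - 116x^2 + 188x - 104
E_{2} f = -(5/4)x^5 - (43/2)x^4 - 122x^3 - 316x^2 - 388x - 184
(Δ + E_{-2} + E_{2}) f = -(5/2)x^5 - (97/4)x^4 - (297/2)x^3 - (997/2)x^2 - (969/4)x - 1193/4
∇ f = -(25/4)x^4 - (47/2)x^3 + (83/2)x^2 - (119/4)x + 31/4
∇ f = -(25/4)x^4 - (47/2)x^3 + (83/2)x^2 - (119/4)x + 31/4
D ∇ f = -25x^3 - (141/2)x^2 + 83x - 119/4
∇ D ∇ f = -75x^2 - 66x + 257/2
((Δ + E_{-2} + E_{2}) + ∇ + ∇ ∘ D ∘ ∇) f = -(5/2)x^5 - (61/2)x^4 - 172x^3 - 532x^2 - 338x - 162


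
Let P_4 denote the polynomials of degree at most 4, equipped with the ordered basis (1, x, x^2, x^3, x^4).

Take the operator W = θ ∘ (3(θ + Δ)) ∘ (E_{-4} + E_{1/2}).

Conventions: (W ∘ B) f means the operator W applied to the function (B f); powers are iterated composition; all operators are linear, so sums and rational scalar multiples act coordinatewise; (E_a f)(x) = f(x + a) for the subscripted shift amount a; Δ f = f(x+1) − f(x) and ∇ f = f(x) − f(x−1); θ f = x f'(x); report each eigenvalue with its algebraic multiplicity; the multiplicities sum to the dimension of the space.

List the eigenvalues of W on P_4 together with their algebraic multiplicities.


image of 1: 0
image of x: 6x
image of x^2: 24x^2 - 9x
image of x^3: 54x^3 - 90x^2 + (405/4)x
image of x^4: 96x^4 - 306x^3 + 990x^2 - (567/2)x
the matrix is upper triangular; its diagonal is (0, 6, 24, 54, 96)
for a triangular matrix the eigenvalues are the diagonal entries, with algebraic multiplicity their repetition count

λ = 0 (multiplicity 1), λ = 6 (multiplicity 1), λ = 24 (multiplicity 1), λ = 54 (multiplicity 1), λ = 96 (multiplicity 1)


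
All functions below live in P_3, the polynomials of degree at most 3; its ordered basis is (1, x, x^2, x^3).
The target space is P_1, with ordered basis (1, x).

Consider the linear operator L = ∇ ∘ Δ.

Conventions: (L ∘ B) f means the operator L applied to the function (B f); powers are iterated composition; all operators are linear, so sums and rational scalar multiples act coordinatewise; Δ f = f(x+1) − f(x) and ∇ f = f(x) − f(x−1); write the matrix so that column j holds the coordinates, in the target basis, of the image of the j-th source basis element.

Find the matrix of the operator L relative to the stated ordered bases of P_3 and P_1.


image of 1: 0
image of x: 0
image of x^2: 2
image of x^3: 6x
each image's coordinates form column j of the matrix

the matrix is [[0, 0, 2, 0]; [0, 0, 0, 6]] (rows listed top to bottom)


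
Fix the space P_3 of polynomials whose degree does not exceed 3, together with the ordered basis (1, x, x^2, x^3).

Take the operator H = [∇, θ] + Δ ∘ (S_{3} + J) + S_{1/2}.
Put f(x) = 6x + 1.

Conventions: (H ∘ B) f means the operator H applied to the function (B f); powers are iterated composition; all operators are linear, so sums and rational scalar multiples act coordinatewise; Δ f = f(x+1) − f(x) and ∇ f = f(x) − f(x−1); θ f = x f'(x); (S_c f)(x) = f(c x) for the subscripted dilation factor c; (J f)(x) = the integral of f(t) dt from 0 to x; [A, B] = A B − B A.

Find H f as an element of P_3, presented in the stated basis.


θ f = 6x
∇ θ f = 6
∇ f = 6
θ ∇ f = 0
[∇, θ] f = 6
S_{3} f = 18x + 1
J f = 3x^2 + x
(S_{3} + J) f = 3x^2 + 19x + 1
Δ (S_{3} + J) f = 6x + 22
S_{1/2} f = 3x + 1
([∇, θ] + Δ ∘ (S_{3} + J) + S_{1/2}) f = 9x + 29

the result is g(x) = 9x + 29
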